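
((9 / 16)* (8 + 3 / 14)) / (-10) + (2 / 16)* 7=185 / 448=0.41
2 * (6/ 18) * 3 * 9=18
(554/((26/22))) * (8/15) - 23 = 44267/195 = 227.01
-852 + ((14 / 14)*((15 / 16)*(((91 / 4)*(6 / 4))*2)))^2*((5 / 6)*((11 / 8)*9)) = 2711052453 / 65536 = 41367.38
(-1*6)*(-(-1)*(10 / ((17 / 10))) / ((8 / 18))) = -1350 / 17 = -79.41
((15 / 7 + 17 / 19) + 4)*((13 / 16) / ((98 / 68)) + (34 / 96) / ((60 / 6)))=549627 / 130340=4.22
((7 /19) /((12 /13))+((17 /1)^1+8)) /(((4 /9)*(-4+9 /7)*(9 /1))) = -40537 /17328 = -2.34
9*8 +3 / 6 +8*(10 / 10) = 161 / 2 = 80.50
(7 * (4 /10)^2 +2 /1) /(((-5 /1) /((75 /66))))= -39 /55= -0.71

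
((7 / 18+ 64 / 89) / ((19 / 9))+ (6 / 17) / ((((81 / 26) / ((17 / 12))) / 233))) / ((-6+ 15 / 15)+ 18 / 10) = -51939265 / 4383072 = -11.85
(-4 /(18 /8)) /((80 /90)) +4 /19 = -1.79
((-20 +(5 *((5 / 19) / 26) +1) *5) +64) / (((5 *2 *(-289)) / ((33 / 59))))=-802923 / 84231940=-0.01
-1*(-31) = 31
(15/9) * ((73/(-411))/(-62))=365/76446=0.00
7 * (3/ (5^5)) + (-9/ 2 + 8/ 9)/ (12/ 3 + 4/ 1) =-200101/ 450000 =-0.44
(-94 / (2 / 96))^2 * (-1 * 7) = -142507008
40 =40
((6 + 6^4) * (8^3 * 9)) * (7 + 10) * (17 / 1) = 1733889024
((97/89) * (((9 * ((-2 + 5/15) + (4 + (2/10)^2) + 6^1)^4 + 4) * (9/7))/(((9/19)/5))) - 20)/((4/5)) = 71668763266852/87609375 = 818049.02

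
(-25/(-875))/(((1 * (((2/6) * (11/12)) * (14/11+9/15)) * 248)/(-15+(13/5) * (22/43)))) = -26451/9610930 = -0.00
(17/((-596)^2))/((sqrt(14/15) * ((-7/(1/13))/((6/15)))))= -17 * sqrt(210)/1131362960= -0.00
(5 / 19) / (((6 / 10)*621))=25 / 35397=0.00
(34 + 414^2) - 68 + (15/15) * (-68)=171294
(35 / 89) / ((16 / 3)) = 105 / 1424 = 0.07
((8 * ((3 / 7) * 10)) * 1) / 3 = 80 / 7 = 11.43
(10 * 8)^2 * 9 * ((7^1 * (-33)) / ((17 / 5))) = -66528000 / 17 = -3913411.76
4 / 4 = 1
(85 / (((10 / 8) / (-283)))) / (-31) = 19244 / 31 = 620.77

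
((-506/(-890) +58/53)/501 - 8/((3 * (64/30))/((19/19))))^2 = 385776069639489/248213092848400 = 1.55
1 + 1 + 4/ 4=3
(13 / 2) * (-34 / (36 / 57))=-4199 / 12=-349.92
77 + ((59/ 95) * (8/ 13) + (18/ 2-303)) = -267523/ 1235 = -216.62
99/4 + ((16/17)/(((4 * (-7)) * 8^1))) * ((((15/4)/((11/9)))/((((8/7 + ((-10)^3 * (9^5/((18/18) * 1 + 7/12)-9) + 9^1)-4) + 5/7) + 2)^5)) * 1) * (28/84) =111030259137236572371908311016281158789478974100078887/4486071076251982722097305495607319547049644709897472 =24.75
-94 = -94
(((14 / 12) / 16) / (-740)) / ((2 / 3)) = -0.00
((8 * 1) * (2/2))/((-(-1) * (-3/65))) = -173.33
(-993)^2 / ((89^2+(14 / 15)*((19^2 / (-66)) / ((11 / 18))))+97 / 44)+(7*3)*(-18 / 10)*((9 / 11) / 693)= 1443157184547 / 11588133095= 124.54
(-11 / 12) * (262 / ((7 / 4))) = -2882 / 21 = -137.24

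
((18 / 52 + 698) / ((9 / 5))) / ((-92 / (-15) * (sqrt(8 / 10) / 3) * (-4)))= -453925 * sqrt(5) / 19136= -53.04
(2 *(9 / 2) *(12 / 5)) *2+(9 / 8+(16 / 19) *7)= 38167 / 760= 50.22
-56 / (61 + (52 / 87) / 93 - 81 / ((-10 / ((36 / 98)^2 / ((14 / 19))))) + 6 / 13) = -61873373835 / 69553829509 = -0.89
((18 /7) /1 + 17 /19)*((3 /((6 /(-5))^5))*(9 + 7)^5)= -47206400000 /10773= -4381917.76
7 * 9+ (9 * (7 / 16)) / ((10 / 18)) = 5607 / 80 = 70.09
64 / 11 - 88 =-904 / 11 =-82.18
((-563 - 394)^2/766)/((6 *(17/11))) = 3358113/26044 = 128.94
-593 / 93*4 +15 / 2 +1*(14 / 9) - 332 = -194435 / 558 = -348.45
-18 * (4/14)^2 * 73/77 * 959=-720072/539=-1335.94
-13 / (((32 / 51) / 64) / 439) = -582114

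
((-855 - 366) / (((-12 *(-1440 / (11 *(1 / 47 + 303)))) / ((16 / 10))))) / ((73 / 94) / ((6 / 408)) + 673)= -31880717 / 61403400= -0.52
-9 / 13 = -0.69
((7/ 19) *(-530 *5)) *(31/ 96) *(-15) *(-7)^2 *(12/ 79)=211330875/ 6004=35198.35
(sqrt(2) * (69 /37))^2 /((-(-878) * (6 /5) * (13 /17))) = 0.01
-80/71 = -1.13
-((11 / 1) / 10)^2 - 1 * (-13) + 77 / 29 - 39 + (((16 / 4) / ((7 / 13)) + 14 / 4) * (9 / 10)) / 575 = -14320828 / 583625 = -24.54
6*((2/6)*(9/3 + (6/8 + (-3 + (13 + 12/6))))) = 63/2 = 31.50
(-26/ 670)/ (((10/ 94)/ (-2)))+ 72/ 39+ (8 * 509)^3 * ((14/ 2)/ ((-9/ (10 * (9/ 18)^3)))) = -12864399682903226/ 195975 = -65643065099.65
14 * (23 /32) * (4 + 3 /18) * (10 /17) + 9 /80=24.78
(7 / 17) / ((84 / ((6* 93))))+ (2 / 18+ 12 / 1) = 4543 / 306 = 14.85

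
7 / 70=0.10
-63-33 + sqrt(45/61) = -96 + 3*sqrt(305)/61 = -95.14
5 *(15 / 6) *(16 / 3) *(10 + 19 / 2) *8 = 10400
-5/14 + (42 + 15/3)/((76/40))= 24.38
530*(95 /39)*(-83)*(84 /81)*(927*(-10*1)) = 120523802000 /117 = 1030117965.81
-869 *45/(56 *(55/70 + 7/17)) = -44319/76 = -583.14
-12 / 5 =-2.40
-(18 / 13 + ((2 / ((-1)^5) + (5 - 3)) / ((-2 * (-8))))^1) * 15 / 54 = -5 / 13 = -0.38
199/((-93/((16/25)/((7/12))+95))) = -3346583/16275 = -205.63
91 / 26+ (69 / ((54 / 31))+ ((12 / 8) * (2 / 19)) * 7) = 7561 / 171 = 44.22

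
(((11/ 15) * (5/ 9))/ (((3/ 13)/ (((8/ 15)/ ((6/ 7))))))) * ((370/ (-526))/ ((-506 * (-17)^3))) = -6734/ 21664959273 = -0.00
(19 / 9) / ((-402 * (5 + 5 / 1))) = -19 / 36180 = -0.00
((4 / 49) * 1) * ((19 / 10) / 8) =19 / 980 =0.02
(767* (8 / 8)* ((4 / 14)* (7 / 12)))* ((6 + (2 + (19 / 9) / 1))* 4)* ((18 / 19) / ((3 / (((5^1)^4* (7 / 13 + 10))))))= 1838882500 / 171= 10753698.83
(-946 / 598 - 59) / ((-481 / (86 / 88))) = 389451 / 3164018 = 0.12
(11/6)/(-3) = -11/18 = -0.61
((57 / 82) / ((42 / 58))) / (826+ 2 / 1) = 551 / 475272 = 0.00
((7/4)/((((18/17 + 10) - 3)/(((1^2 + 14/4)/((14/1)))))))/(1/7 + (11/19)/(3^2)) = 183141/543616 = 0.34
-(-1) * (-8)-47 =-55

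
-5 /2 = -2.50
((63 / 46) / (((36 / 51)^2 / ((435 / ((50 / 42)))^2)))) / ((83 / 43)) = 290363105781 / 1527200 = 190127.75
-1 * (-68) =68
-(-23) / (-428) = -23 / 428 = -0.05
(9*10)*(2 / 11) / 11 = 180 / 121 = 1.49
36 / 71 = 0.51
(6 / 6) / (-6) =-0.17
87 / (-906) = -0.10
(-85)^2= 7225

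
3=3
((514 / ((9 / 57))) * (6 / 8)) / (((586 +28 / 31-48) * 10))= 151373 / 334120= 0.45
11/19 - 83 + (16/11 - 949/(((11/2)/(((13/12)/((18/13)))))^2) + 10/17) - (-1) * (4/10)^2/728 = -103276325409269/1037090854800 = -99.58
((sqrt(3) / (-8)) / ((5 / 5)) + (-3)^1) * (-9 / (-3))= -9 - 3 * sqrt(3) / 8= -9.65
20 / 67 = 0.30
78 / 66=13 / 11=1.18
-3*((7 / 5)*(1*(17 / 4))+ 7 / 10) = -399 / 20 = -19.95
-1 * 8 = -8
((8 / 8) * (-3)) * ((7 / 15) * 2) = -14 / 5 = -2.80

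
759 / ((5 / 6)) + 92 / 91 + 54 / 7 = 418384 / 455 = 919.53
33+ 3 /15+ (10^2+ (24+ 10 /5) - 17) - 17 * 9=-54 /5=-10.80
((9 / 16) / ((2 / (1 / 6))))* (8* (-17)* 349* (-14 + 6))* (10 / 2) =88995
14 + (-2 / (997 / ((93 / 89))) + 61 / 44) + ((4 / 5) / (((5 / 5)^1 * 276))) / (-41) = 849602182013 / 55225644540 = 15.38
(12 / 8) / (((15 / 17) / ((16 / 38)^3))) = 0.13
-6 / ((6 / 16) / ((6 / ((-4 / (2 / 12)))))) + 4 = 8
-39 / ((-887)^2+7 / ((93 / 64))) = -3627 / 73169965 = -0.00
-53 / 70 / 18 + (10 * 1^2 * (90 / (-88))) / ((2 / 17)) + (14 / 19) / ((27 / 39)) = -11311711 / 131670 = -85.91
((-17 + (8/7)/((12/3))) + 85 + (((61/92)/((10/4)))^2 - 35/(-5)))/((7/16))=111617388/648025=172.24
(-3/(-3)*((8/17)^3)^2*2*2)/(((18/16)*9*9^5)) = 8388608/115449244262361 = 0.00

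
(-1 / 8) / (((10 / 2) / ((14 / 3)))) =-7 / 60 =-0.12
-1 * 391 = -391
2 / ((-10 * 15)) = -1 / 75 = -0.01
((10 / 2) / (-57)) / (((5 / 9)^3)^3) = -129140163 / 7421875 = -17.40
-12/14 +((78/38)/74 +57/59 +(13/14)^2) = 8120891/8129492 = 1.00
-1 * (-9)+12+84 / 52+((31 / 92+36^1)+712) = 922059 / 1196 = 770.95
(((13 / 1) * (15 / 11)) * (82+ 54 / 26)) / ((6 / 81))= 442665 / 22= 20121.14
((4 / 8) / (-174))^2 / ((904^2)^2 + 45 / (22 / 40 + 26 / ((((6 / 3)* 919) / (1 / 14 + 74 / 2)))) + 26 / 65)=691165 / 55900275406606585763424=0.00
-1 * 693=-693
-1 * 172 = -172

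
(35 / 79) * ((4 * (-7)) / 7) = -140 / 79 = -1.77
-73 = -73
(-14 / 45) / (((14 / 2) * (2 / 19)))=-19 / 45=-0.42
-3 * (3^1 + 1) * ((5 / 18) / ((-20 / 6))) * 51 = 51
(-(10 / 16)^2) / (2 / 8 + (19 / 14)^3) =-1715 / 12072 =-0.14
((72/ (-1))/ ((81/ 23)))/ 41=-184/ 369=-0.50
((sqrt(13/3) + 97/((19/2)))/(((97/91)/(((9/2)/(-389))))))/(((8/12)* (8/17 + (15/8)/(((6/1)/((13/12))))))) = -0.25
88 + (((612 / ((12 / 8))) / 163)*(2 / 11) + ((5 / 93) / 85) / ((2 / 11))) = 501512923 / 5669466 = 88.46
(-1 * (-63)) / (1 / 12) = 756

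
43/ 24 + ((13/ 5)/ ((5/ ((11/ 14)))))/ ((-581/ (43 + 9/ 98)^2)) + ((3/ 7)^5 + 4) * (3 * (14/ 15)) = 17175913991/ 1464730050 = 11.73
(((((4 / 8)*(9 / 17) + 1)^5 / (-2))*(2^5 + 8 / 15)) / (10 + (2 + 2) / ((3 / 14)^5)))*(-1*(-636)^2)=18363327531013503 / 7644957342955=2402.02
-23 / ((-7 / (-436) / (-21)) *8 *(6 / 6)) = 7521 / 2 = 3760.50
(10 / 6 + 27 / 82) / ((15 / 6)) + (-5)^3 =-76384 / 615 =-124.20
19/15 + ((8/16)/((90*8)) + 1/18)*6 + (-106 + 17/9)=-102.51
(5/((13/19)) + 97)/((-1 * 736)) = -339/2392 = -0.14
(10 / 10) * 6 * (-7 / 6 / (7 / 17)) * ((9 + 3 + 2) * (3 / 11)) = -714 / 11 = -64.91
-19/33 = -0.58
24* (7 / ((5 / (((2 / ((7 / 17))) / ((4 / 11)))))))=448.80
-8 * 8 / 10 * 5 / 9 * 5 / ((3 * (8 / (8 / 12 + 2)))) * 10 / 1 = -1600 / 81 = -19.75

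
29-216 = -187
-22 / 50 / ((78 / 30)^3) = -55 / 2197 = -0.03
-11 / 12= -0.92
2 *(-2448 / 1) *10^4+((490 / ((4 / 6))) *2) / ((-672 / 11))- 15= -48960039.06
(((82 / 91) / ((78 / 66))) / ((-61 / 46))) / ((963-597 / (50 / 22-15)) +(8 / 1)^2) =-20240 / 37803103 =-0.00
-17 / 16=-1.06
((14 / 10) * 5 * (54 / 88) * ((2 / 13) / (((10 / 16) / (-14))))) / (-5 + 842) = -392 / 22165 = -0.02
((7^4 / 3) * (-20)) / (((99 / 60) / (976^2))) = -914853990400 / 99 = -9240949397.98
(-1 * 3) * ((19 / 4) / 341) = -57 / 1364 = -0.04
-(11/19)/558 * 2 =-11/5301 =-0.00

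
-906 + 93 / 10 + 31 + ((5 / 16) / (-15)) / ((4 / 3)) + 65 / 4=-271829 / 320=-849.47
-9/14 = -0.64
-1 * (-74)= 74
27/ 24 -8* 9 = -567/ 8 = -70.88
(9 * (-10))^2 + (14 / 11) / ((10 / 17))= 445619 / 55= 8102.16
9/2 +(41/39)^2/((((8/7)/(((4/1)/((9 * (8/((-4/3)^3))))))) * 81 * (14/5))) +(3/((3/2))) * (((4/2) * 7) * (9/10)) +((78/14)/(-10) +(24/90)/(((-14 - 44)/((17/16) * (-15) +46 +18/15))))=35247066079133/1215476425800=29.00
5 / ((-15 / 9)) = -3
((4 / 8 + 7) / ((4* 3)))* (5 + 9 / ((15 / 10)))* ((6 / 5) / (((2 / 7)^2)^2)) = 79233 / 64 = 1238.02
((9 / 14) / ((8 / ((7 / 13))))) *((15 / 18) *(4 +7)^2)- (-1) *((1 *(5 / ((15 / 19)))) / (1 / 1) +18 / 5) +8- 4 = 114169 / 6240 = 18.30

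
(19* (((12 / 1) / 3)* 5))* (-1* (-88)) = 33440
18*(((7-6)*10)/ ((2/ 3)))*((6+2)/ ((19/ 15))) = 32400/ 19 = 1705.26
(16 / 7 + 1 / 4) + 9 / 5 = 607 / 140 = 4.34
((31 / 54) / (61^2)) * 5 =155 / 200934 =0.00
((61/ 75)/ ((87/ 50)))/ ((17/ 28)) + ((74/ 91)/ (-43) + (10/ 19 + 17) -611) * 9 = -1761765456250/ 329877639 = -5340.66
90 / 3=30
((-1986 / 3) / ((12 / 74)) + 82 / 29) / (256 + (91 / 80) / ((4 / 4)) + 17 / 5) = -28393360 / 1813341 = -15.66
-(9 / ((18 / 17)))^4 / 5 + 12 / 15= -83457 / 80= -1043.21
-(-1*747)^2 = -558009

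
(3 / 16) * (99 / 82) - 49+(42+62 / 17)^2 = 771561513 / 379168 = 2034.88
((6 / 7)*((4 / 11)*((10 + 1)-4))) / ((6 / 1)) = 4 / 11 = 0.36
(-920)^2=846400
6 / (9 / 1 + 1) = 3 / 5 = 0.60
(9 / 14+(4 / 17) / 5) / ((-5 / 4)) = -1642 / 2975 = -0.55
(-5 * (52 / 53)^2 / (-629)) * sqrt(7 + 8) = 13520 * sqrt(15) / 1766861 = 0.03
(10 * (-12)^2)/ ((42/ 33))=7920/ 7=1131.43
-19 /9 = -2.11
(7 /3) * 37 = 259 /3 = 86.33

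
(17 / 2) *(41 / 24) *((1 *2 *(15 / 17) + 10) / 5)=205 / 6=34.17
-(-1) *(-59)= -59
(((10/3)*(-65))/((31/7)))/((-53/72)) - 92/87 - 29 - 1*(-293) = 47085668/142941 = 329.41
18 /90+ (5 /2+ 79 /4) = 449 /20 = 22.45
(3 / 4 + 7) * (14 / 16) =217 / 32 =6.78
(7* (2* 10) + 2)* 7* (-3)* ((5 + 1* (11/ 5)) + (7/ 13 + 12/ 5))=-1965138/ 65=-30232.89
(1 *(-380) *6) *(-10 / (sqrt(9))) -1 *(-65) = 7665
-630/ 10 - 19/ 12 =-775/ 12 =-64.58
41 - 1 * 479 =-438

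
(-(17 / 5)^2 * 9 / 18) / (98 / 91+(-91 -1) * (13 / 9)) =33813 / 771100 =0.04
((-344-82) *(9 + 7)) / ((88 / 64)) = -54528 / 11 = -4957.09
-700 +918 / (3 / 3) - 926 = -708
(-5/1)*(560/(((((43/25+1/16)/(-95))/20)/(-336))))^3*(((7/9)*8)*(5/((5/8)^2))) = -1164523297796989648896000000000000000/362467097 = -3212769676021075228508258000.00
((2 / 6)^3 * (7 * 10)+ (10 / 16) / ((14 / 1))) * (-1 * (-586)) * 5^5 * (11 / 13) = 4086447.05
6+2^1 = 8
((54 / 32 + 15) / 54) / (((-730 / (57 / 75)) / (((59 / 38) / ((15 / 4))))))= -5251 / 39420000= -0.00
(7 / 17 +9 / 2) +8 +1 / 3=13.25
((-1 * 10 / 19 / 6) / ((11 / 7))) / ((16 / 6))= -35 / 1672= -0.02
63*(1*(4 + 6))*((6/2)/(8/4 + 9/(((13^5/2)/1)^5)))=945.00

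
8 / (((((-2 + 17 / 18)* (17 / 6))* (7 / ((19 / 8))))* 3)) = -36 / 119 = -0.30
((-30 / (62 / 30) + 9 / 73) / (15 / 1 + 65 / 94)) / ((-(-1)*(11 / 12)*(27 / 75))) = -371112 / 133517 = -2.78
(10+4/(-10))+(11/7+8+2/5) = 137/7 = 19.57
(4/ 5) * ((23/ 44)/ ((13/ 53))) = 1219/ 715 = 1.70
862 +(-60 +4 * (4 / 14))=5622 / 7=803.14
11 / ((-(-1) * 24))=0.46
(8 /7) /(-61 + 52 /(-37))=-296 /16163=-0.02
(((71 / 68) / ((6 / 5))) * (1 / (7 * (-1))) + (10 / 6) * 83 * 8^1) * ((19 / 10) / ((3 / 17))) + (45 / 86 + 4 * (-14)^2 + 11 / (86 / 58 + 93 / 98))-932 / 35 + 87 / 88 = 208859971794571 / 16475271120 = 12677.18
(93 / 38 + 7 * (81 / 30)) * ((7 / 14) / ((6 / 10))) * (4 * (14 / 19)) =18928 / 361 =52.43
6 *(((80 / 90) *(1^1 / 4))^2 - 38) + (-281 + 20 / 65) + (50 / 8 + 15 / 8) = -1404761 / 2808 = -500.27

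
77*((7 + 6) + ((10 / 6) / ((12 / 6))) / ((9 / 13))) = 59059 / 54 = 1093.69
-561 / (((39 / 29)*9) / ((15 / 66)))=-2465 / 234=-10.53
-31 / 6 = -5.17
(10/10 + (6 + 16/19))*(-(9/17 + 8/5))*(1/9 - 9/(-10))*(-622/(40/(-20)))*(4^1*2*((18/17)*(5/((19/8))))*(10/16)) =-6105997352/104329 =-58526.37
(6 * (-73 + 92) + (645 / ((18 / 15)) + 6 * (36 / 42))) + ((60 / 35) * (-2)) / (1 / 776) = -28055 / 14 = -2003.93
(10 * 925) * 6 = 55500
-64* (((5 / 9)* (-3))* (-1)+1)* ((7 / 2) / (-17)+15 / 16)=-6368 / 51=-124.86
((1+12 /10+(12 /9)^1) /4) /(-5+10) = 53 /300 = 0.18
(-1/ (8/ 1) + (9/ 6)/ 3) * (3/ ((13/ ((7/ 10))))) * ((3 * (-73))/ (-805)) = 1971/ 119600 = 0.02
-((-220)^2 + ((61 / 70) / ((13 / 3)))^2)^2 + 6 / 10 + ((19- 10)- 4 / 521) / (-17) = -14227993659924931432940697 / 6073684295770000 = -2342563914.60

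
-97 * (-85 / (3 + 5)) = 8245 / 8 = 1030.62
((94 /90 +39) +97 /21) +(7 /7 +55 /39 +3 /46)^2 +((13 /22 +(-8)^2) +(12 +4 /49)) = 1105582625117 /8673685020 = 127.46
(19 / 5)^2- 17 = -2.56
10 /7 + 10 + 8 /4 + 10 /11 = 1104 /77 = 14.34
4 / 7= 0.57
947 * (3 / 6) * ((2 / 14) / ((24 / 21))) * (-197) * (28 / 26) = -1305913 / 104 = -12556.86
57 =57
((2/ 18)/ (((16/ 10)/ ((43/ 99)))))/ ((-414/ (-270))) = 1075/ 54648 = 0.02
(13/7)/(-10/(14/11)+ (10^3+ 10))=13/7015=0.00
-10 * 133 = -1330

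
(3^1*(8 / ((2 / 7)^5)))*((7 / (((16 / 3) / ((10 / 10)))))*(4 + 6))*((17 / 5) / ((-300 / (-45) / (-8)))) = -54000891 / 80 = -675011.14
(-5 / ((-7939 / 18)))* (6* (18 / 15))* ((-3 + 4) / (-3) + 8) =4968 / 7939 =0.63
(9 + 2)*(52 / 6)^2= 826.22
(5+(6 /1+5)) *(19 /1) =304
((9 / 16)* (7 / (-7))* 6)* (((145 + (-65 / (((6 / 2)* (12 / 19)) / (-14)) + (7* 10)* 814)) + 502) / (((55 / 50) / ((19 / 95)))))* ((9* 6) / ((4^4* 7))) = -84720411 / 78848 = -1074.48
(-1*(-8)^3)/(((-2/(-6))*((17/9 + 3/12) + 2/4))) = 55296/95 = 582.06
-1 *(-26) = 26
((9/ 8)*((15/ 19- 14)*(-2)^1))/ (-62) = -2259/ 4712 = -0.48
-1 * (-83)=83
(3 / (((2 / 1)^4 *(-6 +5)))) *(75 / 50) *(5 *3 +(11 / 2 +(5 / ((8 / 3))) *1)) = -1611 / 256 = -6.29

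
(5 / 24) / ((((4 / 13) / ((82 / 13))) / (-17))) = -3485 / 48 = -72.60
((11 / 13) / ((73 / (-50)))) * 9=-4950 / 949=-5.22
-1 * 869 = -869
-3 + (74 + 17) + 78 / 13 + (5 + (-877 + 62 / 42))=-16307 / 21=-776.52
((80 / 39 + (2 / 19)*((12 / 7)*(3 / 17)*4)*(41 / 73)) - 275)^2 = 3085392979071140929 / 41435831562489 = 74461.95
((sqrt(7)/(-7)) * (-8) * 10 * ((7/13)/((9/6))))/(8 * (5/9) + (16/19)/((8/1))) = 4560 * sqrt(7)/5057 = 2.39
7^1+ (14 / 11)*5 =147 / 11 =13.36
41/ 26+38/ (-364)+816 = 74390/ 91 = 817.47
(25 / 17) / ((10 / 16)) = 40 / 17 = 2.35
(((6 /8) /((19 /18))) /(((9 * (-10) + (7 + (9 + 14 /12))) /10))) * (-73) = 7.12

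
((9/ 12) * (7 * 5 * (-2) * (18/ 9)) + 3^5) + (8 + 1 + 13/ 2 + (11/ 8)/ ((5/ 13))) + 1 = 6323/ 40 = 158.08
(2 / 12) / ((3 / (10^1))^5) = 50000 / 729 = 68.59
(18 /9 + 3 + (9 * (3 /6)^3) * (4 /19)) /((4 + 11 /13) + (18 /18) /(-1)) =2587 /1900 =1.36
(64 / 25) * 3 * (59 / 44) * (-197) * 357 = -199171728 / 275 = -724260.83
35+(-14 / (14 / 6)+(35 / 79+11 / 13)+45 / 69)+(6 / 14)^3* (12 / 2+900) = 828503940 / 8102003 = 102.26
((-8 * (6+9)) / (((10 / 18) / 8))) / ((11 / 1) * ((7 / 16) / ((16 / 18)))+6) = -73728 / 487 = -151.39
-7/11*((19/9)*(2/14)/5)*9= -19/55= -0.35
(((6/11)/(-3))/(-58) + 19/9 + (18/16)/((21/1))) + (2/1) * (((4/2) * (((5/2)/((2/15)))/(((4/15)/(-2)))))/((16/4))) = -2782574/20097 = -138.46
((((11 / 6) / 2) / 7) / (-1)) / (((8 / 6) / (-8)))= 11 / 14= 0.79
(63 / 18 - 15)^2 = 529 / 4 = 132.25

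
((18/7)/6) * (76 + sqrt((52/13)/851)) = 6 * sqrt(851)/5957 + 228/7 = 32.60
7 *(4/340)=7/85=0.08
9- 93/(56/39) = -3123/56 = -55.77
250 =250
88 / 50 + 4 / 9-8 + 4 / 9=-1204 / 225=-5.35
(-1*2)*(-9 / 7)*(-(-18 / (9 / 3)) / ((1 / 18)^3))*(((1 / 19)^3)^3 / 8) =78732 / 2258813884453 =0.00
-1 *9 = -9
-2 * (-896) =1792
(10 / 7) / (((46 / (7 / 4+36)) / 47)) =35485 / 644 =55.10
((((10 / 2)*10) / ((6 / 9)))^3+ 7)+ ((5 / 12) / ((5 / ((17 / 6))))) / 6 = 182253041 / 432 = 421882.04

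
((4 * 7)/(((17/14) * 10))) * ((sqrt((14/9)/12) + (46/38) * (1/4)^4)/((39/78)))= 1127/51680 + 196 * sqrt(42)/765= 1.68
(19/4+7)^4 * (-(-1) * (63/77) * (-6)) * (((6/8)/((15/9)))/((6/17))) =-6719320737/56320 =-119306.12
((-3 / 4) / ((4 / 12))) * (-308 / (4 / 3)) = 2079 / 4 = 519.75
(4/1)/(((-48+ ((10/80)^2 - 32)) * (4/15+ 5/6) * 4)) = -640/56309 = -0.01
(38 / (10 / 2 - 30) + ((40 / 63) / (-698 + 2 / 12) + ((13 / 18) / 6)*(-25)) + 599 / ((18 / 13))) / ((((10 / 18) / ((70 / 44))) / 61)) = 2066429027029 / 27634200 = 74777.96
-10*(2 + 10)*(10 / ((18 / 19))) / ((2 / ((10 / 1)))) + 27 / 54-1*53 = -38315 / 6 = -6385.83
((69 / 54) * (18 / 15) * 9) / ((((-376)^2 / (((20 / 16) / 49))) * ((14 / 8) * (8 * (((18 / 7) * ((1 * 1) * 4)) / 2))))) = 23 / 665032704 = 0.00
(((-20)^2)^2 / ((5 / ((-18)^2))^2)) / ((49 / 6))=4031078400 / 49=82266906.12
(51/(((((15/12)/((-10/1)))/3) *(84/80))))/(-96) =85/7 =12.14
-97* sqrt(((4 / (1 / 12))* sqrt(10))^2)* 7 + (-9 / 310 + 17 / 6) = 1304 / 465 - 32592* sqrt(10) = -103062.15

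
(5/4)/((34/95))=3.49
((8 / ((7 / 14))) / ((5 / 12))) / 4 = 48 / 5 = 9.60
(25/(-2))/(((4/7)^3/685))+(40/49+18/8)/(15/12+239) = -276594822947/6027392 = -45889.64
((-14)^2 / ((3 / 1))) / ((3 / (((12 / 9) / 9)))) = 784 / 243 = 3.23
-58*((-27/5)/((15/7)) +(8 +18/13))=-129398/325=-398.15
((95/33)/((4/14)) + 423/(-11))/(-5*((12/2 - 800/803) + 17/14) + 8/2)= 957103/913641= 1.05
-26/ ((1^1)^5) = -26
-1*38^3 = -54872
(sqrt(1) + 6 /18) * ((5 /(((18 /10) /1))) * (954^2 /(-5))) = -674160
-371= -371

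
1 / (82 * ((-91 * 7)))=-1 / 52234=-0.00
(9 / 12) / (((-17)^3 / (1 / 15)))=-1 / 98260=-0.00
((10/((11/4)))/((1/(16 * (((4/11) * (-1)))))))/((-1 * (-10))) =-256/121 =-2.12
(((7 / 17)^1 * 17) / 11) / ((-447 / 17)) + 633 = 3112342 / 4917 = 632.98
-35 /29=-1.21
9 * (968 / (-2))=-4356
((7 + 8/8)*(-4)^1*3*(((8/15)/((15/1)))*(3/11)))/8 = -0.12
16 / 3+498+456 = 2878 / 3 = 959.33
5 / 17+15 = 260 / 17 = 15.29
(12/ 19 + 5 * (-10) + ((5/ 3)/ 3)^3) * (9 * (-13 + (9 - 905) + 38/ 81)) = 50146894357/ 124659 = 402272.55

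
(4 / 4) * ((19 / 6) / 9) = 19 / 54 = 0.35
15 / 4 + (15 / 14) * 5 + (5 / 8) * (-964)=-16615 / 28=-593.39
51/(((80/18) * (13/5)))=459/104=4.41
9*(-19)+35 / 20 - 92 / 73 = -49789 / 292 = -170.51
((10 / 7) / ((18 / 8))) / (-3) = -40 / 189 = -0.21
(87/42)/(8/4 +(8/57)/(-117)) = 193401/186620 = 1.04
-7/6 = -1.17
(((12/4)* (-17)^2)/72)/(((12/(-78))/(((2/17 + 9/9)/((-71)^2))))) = -4199/241968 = -0.02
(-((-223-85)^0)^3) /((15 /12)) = -4 /5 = -0.80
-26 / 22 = -13 / 11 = -1.18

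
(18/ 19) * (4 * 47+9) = 3546/ 19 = 186.63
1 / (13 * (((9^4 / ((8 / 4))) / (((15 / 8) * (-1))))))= -5 / 113724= -0.00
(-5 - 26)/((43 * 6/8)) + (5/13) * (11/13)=-13861/21801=-0.64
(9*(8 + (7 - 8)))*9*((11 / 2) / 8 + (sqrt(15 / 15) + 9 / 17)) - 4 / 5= 1708417 / 1360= 1256.19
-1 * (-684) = 684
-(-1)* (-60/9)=-20/3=-6.67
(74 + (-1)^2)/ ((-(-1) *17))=75/ 17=4.41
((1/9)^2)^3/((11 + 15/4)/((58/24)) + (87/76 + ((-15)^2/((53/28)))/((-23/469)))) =-2686676/3450479155231275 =-0.00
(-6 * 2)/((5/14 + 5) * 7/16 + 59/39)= -14976/4813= -3.11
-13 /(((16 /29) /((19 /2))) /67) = -479921 /32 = -14997.53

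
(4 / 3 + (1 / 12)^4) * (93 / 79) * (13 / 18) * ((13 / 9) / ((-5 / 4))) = -144853111 / 110574720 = -1.31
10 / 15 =2 / 3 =0.67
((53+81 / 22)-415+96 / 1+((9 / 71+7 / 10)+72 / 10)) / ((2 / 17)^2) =-71744828 / 3905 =-18372.56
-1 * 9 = -9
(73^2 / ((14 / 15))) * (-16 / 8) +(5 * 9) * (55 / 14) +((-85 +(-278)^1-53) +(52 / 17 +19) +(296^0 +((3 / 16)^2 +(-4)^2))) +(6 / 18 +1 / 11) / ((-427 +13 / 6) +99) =-63968090743 / 5505280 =-11619.41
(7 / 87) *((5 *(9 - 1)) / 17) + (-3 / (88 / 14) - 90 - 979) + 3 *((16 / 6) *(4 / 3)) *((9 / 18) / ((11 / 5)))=-69427223 / 65076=-1066.86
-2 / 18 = -1 / 9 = -0.11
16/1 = 16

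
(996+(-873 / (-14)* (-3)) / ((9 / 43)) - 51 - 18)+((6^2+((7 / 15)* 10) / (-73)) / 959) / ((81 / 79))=1131306455 / 34023402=33.25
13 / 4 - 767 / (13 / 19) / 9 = -4367 / 36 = -121.31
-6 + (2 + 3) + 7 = 6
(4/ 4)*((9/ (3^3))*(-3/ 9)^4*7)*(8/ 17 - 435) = -51709/ 4131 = -12.52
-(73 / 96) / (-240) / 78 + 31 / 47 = 55714151 / 84464640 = 0.66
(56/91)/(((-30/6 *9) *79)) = -8/46215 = -0.00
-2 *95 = -190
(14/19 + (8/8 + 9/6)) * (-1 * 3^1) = -369/38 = -9.71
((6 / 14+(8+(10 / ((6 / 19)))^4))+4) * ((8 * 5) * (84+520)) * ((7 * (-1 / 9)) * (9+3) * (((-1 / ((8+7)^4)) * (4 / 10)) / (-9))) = -22040159928832 / 110716875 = -199067.76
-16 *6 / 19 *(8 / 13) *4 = -3072 / 247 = -12.44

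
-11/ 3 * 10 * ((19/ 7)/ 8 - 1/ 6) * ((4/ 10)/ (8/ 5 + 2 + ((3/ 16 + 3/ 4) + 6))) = -12760/ 53109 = -0.24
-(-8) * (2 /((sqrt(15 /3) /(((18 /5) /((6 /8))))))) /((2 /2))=384 * sqrt(5) /25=34.35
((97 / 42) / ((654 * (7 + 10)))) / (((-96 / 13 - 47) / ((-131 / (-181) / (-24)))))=165191 / 1434119002848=0.00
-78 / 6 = -13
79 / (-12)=-79 / 12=-6.58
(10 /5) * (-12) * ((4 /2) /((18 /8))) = -64 /3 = -21.33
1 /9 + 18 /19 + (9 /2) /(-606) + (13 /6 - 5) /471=1259409 /1205132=1.05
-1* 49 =-49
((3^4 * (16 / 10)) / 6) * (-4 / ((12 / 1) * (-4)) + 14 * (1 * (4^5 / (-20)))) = -387027 / 25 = -15481.08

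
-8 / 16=-1 / 2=-0.50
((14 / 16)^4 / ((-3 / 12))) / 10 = -2401 / 10240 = -0.23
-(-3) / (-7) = -3 / 7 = -0.43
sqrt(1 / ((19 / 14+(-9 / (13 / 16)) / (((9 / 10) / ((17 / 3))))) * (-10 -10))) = sqrt(101935470) / 373390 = 0.03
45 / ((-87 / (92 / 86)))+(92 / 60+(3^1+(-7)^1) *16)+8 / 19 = -22247351 / 355395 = -62.60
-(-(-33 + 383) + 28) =322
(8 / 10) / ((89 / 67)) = 268 / 445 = 0.60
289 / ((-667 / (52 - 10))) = -12138 / 667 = -18.20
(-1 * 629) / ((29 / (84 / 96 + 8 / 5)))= -62271 / 1160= -53.68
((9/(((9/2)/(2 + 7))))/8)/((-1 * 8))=-9/32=-0.28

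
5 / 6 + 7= 47 / 6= 7.83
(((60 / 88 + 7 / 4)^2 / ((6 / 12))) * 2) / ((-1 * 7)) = -3.38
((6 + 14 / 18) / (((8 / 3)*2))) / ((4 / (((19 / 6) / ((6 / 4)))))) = 1159 / 1728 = 0.67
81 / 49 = 1.65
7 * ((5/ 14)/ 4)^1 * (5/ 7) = 25/ 56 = 0.45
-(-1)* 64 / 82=32 / 41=0.78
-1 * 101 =-101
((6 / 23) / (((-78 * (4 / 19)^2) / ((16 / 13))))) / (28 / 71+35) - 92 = -898684483 / 9768031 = -92.00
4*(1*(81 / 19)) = 324 / 19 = 17.05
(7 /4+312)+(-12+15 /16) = 4843 /16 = 302.69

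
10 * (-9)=-90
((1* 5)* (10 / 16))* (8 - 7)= 25 / 8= 3.12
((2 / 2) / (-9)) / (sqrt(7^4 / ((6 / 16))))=-sqrt(6) / 1764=-0.00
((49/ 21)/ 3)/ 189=1/ 243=0.00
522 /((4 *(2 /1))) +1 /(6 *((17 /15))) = 4447 /68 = 65.40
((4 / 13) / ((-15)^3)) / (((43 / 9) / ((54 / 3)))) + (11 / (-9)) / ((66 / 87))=-2026807 / 1257750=-1.61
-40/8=-5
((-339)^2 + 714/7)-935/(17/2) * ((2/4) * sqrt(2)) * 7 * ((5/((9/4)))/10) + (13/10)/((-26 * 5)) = 11502299/100-770 * sqrt(2)/9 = 114902.00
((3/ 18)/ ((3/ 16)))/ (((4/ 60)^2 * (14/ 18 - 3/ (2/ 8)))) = -17.82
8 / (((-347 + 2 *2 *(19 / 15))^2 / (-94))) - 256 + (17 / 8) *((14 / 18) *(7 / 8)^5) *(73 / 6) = -91493637029555527 / 372390917308416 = -245.69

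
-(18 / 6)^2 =-9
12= 12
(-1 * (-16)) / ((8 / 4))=8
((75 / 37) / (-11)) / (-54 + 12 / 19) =475 / 137566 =0.00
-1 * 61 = -61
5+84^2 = 7061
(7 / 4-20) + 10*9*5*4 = 7127 / 4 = 1781.75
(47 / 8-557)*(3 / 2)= -13227 / 16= -826.69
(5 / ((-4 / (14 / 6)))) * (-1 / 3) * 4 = 35 / 9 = 3.89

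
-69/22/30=-23/220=-0.10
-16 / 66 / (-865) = 8 / 28545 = 0.00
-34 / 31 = -1.10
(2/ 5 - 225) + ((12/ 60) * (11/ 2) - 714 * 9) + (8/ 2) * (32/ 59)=-784385/ 118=-6647.33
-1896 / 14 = -948 / 7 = -135.43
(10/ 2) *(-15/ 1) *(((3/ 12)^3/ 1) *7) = -525/ 64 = -8.20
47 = 47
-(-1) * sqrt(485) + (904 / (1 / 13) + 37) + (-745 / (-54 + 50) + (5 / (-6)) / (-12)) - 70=sqrt(485) + 857183 / 72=11927.34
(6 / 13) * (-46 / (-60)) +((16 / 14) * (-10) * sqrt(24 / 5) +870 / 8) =28367 / 260 - 32 * sqrt(30) / 7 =84.07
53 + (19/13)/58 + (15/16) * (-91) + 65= 197323/6032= 32.71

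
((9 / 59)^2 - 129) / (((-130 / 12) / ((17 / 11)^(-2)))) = 25073136 / 5030045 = 4.98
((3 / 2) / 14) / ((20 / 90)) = 27 / 56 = 0.48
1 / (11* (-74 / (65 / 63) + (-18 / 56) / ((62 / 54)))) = -0.00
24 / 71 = 0.34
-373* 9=-3357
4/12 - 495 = -1484/3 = -494.67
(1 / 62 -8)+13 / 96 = -23357 / 2976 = -7.85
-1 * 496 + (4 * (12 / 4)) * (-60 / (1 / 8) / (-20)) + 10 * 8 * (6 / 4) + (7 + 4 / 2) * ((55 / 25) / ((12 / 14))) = -649 / 10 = -64.90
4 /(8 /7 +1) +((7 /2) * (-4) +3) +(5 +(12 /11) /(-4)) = -727 /165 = -4.41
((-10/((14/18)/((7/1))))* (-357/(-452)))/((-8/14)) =112455/904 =124.40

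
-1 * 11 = -11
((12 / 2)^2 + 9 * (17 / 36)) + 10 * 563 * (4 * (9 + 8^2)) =6576001 / 4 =1644000.25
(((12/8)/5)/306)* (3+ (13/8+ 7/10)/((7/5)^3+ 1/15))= 347/92480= 0.00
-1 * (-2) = 2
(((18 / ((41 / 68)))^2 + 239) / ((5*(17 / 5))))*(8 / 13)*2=30398960 / 371501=81.83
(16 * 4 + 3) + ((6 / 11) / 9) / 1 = 2213 / 33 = 67.06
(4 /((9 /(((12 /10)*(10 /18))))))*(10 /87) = 80 /2349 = 0.03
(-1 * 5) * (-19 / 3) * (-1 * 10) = -950 / 3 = -316.67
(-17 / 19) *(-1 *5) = 85 / 19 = 4.47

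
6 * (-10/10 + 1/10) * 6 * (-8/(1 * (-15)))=-432/25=-17.28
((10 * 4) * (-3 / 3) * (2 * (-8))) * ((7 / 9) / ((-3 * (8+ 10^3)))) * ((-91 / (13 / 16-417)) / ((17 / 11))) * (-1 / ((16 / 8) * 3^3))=320320 / 742724883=0.00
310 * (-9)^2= 25110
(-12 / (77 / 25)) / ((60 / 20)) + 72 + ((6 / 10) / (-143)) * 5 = 70751 / 1001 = 70.68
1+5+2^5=38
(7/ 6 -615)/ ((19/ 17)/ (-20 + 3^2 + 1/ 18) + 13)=-12334367/ 259170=-47.59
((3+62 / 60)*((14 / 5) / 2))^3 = 607645423 / 3375000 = 180.04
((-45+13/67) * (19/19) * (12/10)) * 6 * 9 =-2903.43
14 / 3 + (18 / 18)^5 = 17 / 3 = 5.67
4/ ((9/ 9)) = 4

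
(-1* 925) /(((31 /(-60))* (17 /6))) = 333000 /527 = 631.88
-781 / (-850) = 781 / 850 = 0.92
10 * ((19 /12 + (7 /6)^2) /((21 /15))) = 1325 /63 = 21.03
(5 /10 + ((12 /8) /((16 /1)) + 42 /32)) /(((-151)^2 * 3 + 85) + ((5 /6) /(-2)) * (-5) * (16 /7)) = 0.00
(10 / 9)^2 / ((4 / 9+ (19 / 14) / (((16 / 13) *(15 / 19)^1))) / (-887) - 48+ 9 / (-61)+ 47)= -6059984000 / 5642993691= -1.07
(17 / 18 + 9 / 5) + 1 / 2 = 146 / 45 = 3.24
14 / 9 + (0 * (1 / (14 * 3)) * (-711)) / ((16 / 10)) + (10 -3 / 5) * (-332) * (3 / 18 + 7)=-1006388 / 45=-22364.18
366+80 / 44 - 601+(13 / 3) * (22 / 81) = -620149 / 2673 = -232.00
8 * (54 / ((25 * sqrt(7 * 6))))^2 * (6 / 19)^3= 839808 / 30008125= 0.03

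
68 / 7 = 9.71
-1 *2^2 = -4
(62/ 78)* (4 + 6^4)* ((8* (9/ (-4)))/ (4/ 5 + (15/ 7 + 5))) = -2341.73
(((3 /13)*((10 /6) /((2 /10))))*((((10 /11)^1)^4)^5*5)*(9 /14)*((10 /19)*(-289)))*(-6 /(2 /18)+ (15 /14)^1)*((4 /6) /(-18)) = -273.97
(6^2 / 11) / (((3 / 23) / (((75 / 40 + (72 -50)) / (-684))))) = -4393 / 5016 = -0.88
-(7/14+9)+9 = -1/2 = -0.50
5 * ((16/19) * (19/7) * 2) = 160/7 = 22.86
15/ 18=5/ 6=0.83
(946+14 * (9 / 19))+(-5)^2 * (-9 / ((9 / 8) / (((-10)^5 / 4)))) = 95018100 / 19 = 5000952.63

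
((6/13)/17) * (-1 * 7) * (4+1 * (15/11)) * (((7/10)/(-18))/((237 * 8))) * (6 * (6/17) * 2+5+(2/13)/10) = 14775901/76397092200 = 0.00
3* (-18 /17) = -54 /17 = -3.18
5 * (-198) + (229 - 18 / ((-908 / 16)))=-172675 / 227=-760.68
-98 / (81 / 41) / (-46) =2009 / 1863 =1.08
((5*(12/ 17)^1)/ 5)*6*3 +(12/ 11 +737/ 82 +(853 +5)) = 13505951/ 15334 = 880.78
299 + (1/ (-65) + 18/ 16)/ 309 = 48043897/ 160680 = 299.00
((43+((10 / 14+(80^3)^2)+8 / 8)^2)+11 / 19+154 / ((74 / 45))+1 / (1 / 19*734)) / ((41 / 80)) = 69500399372978758206237145390680 / 518324009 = 134086783876875667177973.90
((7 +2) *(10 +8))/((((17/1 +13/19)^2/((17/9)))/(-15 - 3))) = -55233/3136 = -17.61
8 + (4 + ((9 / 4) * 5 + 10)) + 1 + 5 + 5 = 177 / 4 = 44.25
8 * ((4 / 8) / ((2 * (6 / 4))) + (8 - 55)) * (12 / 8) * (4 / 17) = -2248 / 17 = -132.24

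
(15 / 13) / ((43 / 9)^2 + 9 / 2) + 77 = 77.04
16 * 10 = 160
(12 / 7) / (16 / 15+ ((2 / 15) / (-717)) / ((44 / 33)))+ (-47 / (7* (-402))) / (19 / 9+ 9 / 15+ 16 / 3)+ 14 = 13510401901 / 865528244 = 15.61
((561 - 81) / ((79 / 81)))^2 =1511654400 / 6241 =242213.49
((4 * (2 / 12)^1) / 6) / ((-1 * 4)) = -1 / 36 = -0.03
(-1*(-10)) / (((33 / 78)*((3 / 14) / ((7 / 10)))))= 2548 / 33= 77.21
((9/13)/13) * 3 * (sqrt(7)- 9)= -243/169 +27 * sqrt(7)/169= -1.02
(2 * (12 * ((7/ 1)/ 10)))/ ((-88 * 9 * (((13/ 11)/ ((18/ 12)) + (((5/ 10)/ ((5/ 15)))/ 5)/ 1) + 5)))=-1/ 287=-0.00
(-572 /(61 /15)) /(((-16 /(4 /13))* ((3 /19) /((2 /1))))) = 2090 /61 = 34.26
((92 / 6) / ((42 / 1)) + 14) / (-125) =-181 / 1575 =-0.11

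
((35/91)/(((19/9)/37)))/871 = 0.01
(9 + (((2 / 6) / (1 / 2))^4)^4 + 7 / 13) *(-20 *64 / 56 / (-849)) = 854183259520 / 3325746617739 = 0.26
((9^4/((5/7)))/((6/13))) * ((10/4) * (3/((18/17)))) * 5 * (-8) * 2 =-11277630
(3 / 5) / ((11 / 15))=9 / 11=0.82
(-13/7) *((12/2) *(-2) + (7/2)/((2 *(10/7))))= 5603/280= 20.01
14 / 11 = 1.27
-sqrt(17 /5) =-sqrt(85) /5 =-1.84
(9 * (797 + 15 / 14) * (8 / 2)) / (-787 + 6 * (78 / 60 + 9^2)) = -502785 / 5131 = -97.99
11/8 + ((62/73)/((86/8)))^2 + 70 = 5626738323/78826568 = 71.38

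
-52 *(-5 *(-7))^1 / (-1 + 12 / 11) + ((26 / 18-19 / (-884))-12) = -159362929 / 7956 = -20030.53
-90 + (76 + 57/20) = -223/20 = -11.15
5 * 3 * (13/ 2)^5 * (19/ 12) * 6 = 105818505/ 64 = 1653414.14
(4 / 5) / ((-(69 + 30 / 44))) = -88 / 7665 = -0.01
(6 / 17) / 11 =6 / 187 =0.03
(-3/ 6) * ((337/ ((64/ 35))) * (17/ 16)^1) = -200515/ 2048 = -97.91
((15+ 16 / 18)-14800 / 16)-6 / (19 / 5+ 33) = -752879 / 828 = -909.27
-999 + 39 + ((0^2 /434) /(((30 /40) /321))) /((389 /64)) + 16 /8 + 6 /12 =-1915 /2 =-957.50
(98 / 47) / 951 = 98 / 44697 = 0.00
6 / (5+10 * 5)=6 / 55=0.11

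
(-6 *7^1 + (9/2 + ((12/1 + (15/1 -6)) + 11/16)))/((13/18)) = -2277/104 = -21.89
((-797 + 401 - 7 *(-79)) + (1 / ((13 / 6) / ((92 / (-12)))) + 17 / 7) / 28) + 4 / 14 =157.25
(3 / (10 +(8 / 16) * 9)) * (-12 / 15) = -24 / 145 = -0.17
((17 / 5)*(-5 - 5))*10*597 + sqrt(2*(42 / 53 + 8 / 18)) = -202980 + 2*sqrt(15635) / 159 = -202978.43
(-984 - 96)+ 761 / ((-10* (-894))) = -9654439 / 8940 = -1079.91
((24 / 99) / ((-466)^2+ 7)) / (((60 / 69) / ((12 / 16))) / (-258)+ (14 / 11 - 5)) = -0.00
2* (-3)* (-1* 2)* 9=108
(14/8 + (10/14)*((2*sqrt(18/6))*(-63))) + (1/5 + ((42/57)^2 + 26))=205719/7220 - 90*sqrt(3)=-127.39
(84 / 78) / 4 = 7 / 26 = 0.27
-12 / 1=-12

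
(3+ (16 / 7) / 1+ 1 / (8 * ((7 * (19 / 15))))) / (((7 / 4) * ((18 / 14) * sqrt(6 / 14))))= 5639 * sqrt(21) / 7182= 3.60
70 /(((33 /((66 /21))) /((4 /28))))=20 /21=0.95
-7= -7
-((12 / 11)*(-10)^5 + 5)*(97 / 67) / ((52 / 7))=814762655 / 38324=21259.85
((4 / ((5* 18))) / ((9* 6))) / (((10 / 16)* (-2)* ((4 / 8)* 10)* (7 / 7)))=-4 / 30375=-0.00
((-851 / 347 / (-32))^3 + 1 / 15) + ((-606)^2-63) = 7540505059957980709 / 20536650792960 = 367173.07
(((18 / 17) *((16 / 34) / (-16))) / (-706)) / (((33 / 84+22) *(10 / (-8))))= -168 / 106607765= -0.00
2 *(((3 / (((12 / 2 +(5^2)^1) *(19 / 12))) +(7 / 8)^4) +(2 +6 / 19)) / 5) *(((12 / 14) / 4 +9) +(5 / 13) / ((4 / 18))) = 254285523 / 19601920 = 12.97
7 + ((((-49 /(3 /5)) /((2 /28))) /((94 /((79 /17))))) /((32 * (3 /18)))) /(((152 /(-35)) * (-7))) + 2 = 16811087 /1943168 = 8.65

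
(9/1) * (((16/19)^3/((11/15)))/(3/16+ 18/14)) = 4128768/829939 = 4.97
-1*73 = -73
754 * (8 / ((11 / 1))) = 6032 / 11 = 548.36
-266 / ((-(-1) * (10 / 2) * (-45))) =266 / 225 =1.18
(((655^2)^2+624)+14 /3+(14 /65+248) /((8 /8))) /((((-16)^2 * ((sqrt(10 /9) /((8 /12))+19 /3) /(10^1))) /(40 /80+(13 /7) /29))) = 5385064367741873 /7885696 - 850273321222401 * sqrt(10) /15771392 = 512404257.45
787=787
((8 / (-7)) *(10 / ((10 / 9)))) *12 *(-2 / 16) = 15.43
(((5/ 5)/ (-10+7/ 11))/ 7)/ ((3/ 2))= -22/ 2163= -0.01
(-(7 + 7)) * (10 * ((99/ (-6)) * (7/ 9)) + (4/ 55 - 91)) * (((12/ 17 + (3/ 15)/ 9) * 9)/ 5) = 282116044/ 70125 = 4023.05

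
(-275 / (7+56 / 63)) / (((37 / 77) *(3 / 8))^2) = -104350400 / 97199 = -1073.57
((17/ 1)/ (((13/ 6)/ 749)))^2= 34536416.59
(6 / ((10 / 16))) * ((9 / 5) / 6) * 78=5616 / 25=224.64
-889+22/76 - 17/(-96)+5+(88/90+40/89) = -2147963947/2435040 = -882.11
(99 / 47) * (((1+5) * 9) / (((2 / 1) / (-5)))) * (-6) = 80190 / 47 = 1706.17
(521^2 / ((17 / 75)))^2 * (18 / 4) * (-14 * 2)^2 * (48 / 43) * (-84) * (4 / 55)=-4716420375148699392000 / 136697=-34502735064768790.77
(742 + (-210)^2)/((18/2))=44842/9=4982.44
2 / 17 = 0.12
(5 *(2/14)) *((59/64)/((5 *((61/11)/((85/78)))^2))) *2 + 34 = 34.01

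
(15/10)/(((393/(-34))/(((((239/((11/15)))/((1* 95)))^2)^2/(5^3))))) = -4492887498657/31243987336375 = -0.14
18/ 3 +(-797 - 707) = -1498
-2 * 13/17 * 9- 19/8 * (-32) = 1058/17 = 62.24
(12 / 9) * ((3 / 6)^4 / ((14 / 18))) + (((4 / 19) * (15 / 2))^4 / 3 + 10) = 44440843 / 3648988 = 12.18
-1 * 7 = -7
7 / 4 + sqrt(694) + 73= 101.09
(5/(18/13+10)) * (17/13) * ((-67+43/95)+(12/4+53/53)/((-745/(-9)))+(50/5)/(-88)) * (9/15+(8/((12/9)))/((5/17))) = -14811112827/18435472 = -803.40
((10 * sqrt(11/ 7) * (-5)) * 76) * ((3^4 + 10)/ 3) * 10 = -1444944.14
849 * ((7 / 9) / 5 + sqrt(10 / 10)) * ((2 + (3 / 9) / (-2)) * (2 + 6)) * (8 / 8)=647504 / 45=14388.98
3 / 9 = 1 / 3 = 0.33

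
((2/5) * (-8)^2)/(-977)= -128/4885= -0.03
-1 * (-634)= 634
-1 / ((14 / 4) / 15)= -30 / 7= -4.29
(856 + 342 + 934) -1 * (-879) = 3011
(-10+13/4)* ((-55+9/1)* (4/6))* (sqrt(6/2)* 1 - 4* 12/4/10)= -1242/5+207* sqrt(3)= 110.13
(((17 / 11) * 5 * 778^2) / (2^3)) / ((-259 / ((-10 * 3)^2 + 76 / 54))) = -2034776.93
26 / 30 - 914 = -13697 / 15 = -913.13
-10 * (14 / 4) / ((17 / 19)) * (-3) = 1995 / 17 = 117.35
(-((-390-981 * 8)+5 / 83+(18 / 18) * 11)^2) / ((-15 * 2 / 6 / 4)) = 1865060011584 / 34445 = 54146030.24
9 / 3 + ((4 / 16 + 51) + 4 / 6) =659 / 12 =54.92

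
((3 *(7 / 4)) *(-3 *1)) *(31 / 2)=-1953 / 8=-244.12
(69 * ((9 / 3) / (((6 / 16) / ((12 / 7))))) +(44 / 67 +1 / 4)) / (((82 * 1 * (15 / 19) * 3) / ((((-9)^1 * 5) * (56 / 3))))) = -11253909 / 2747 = -4096.80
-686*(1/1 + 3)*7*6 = -115248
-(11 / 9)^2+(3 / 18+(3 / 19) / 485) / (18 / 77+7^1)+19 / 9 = 532470907 / 831506310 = 0.64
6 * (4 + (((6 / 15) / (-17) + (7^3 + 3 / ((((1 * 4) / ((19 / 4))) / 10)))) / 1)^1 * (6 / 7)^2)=7051083 / 4165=1692.94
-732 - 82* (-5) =-322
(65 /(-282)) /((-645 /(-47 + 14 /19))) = -3809 /230394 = -0.02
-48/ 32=-3/ 2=-1.50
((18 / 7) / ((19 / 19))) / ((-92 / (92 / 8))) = -9 / 28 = -0.32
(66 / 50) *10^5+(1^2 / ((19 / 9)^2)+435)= 47809116 / 361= 132435.22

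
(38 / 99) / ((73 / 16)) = 608 / 7227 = 0.08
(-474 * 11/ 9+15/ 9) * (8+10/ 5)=-17330/ 3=-5776.67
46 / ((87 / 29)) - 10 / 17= 14.75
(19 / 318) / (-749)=-19 / 238182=-0.00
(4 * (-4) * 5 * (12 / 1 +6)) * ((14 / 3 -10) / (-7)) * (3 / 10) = -2304 / 7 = -329.14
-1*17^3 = -4913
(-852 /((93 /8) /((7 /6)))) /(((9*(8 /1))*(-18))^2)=-497 /9762768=-0.00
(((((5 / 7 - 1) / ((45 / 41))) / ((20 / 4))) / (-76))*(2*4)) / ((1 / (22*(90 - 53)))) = 133496 / 29925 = 4.46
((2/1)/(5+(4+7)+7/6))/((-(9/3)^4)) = -4/2781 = -0.00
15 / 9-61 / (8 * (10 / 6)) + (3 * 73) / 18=1111 / 120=9.26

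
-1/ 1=-1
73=73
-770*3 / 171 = -770 / 57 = -13.51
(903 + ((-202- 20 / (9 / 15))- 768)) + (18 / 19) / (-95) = -100.34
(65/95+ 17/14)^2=255025/70756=3.60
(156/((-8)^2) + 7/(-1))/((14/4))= -73/56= -1.30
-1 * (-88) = 88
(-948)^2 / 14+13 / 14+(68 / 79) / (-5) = 354992263 / 5530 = 64193.90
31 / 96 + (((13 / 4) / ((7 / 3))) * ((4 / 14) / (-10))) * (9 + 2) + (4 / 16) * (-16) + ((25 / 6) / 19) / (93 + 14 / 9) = -1563969989 / 380294880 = -4.11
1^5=1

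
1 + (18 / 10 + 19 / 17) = 3.92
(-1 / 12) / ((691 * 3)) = -0.00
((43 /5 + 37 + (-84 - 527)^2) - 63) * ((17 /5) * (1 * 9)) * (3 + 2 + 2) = 1999040778 /25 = 79961631.12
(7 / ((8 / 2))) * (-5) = -35 / 4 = -8.75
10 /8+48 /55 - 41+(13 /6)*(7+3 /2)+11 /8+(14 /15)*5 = -19033 /1320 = -14.42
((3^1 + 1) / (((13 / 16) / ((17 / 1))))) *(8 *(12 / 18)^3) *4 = 278528 / 351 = 793.53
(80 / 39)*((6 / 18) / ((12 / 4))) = 80 / 351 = 0.23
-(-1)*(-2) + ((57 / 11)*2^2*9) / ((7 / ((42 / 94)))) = 9.91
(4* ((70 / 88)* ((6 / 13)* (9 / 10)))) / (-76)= -189 / 10868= -0.02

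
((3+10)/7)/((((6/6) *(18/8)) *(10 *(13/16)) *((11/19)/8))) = 4864/3465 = 1.40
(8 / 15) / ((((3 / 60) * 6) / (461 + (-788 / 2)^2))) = 830384 / 3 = 276794.67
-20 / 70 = -2 / 7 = -0.29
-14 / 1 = -14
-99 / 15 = -6.60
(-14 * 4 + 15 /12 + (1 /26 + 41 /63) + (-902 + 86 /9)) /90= -3100751 /294840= -10.52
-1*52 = -52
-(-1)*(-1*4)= -4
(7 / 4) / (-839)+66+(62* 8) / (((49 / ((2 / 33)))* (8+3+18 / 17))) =73476876749 / 1112463660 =66.05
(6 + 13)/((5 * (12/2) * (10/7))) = 133/300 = 0.44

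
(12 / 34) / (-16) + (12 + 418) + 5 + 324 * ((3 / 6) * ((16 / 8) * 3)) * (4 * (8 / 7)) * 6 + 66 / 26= 335365935 / 12376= 27098.09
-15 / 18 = -5 / 6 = -0.83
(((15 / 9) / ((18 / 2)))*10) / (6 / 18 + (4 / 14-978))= -14 / 7389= -0.00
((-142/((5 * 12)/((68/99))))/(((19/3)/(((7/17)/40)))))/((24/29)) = -14413/4514400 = -0.00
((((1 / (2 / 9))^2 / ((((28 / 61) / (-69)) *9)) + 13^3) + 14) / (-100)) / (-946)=209751 / 10595200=0.02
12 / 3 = 4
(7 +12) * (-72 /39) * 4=-1824 /13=-140.31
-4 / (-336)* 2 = 1 / 42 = 0.02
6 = 6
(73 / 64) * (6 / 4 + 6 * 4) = 3723 / 128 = 29.09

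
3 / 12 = 1 / 4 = 0.25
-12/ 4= -3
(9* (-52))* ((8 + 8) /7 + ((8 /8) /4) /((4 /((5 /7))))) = -1090.61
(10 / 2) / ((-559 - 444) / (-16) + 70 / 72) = 0.08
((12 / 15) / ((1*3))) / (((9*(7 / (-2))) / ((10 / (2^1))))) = -8 / 189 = -0.04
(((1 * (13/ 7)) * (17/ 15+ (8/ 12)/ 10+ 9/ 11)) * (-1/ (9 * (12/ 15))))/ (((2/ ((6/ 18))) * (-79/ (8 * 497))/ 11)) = 34151/ 711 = 48.03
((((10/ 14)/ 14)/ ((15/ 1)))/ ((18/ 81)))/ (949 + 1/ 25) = 75/ 4650296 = 0.00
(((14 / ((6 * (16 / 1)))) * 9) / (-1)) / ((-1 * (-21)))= -1 / 16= -0.06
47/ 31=1.52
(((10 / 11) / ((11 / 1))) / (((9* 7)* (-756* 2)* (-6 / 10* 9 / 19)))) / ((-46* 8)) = -475 / 57261048768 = -0.00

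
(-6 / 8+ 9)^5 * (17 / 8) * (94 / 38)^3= 69073616426463 / 56188928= 1229310.10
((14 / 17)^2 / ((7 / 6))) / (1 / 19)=3192 / 289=11.04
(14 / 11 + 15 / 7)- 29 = -25.58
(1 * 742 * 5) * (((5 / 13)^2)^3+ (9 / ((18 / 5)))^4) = 5596545434375 / 38614472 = 144933.88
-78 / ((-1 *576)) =13 / 96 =0.14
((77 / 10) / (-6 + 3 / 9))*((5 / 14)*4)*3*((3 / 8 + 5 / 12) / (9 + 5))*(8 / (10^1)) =-627 / 2380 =-0.26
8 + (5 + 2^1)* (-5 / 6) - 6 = -23 / 6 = -3.83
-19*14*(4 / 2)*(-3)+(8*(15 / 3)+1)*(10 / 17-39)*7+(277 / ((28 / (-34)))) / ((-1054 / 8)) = -34771125 / 3689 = -9425.62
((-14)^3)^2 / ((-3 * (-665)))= 1075648 / 285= 3774.20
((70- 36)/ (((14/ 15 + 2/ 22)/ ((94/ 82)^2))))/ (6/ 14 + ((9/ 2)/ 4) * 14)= 115663240/ 42897439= 2.70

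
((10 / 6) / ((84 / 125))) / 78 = 625 / 19656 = 0.03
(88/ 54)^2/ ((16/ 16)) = 1936/ 729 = 2.66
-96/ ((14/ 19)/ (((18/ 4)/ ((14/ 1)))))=-2052/ 49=-41.88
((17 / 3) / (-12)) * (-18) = 17 / 2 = 8.50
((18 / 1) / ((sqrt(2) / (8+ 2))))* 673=60570* sqrt(2)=85658.92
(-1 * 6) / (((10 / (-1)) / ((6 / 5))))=18 / 25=0.72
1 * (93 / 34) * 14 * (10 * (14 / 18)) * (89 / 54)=675955 / 1377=490.89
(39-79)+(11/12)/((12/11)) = -39.16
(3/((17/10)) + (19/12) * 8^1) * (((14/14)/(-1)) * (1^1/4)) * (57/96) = -437/204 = -2.14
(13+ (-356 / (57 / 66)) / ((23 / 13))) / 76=-2.89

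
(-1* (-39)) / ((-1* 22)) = -39 / 22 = -1.77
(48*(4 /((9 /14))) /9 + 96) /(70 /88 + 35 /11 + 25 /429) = 1995136 /62325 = 32.01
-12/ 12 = -1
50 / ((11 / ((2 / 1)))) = 100 / 11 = 9.09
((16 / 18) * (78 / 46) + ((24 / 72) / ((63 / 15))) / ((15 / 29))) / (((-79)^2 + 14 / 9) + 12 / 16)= 28876 / 108558597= 0.00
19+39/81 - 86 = -1796/27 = -66.52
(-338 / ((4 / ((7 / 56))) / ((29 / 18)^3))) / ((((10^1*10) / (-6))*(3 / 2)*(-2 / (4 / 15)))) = -4121741 / 17496000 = -0.24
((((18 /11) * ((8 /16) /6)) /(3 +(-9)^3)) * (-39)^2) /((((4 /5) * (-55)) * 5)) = 1521 /1171280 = 0.00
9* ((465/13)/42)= 1395/182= 7.66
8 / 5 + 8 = 48 / 5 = 9.60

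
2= 2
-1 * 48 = -48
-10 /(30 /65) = -65 /3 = -21.67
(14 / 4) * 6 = 21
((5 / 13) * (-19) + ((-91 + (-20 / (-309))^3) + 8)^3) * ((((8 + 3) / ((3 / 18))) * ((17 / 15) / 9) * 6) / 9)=-142792973118749050578593772635272 / 45071647763180842078216695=-3168132.97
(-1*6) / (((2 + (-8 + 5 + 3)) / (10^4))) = -30000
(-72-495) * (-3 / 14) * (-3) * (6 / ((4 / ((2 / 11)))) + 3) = -13122 / 11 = -1192.91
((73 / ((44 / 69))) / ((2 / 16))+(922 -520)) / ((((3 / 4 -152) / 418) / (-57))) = 125593344 / 605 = 207592.30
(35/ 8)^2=1225/ 64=19.14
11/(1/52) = 572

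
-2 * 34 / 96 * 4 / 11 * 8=-2.06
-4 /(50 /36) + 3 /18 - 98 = -100.71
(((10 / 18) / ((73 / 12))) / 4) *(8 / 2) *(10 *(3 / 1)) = 200 / 73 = 2.74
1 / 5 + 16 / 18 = 49 / 45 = 1.09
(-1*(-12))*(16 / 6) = 32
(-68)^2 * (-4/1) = -18496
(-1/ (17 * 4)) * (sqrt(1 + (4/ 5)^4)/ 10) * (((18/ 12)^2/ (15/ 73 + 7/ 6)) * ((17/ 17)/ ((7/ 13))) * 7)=-25623 * sqrt(881)/ 20434000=-0.04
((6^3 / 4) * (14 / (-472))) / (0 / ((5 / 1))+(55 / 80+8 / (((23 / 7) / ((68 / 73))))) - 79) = 120888 / 5739461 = 0.02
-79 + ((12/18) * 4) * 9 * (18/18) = -55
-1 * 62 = -62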